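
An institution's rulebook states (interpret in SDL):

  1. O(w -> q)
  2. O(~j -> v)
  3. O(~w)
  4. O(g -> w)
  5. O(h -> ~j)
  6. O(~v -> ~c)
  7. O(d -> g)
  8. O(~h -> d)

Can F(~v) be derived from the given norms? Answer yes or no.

Yes

Premise 3 states O(~w) outright.
The contrapositive of premise 4 (O(g -> w)) is O(~w -> ~g), and O(~w) is already established, so O(~g).
Premise 7 is O(d -> g); contrapositively O(~g -> ~d). Since O(~g) holds, K gives O(~d).
Premise 8 is O(~h -> d); contrapositively O(~d -> h). Since O(~d) holds, K gives O(h).
With premise 5, O(h -> ~j), the K-axiom yields O(~j).
Applying K to premise 2 (O(~j -> v)) and O(~j) yields O(v).
Premises 1, 6 do not contribute to this derivation.
So O(v) holds, i.e. F(~v). The claim follows.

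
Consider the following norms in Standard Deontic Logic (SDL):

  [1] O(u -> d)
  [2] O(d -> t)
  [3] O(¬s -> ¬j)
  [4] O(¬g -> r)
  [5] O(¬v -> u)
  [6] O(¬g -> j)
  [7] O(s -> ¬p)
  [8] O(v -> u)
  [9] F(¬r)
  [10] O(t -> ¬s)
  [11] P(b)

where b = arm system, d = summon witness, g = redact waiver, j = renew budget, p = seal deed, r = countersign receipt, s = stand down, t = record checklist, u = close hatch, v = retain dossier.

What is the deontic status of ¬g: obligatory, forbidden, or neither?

Forbidden

Premises 8 and 5 are O(v -> u) and O(¬v -> u); every ideal world satisfies v or ¬v, so in either case u holds — hence O(u).
From O(u) and premise 1, O(u -> d), we obtain O(d).
Applying K to premise 2 (O(d -> t)) and O(d) yields O(t).
With premise 10, O(t -> ¬s), the K-axiom yields O(¬s).
Applying K to premise 3 (O(¬s -> ¬j)) and O(¬s) yields O(¬j).
Premise 6, O(¬g -> j), contraposes to O(¬j -> g); with O(¬j) we get O(g).
Premises 4, 7, 9, 11 do not contribute to this derivation.
Thus O(g), which is F(¬g): ¬g is forbidden.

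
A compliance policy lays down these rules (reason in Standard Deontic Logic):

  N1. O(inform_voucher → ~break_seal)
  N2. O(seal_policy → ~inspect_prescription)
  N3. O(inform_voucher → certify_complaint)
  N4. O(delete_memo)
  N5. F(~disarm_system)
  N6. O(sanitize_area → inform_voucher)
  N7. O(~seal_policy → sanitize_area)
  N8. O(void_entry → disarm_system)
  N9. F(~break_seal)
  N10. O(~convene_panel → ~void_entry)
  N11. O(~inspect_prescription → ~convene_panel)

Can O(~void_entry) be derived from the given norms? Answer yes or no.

Premise 9 is F(~break_seal), i.e. O(break_seal).
Premise 1 is O(inform_voucher → ~break_seal); contrapositively O(break_seal → ~inform_voucher). Since O(break_seal) holds, K gives O(~inform_voucher).
The contrapositive of premise 6 (O(sanitize_area → inform_voucher)) is O(~inform_voucher → ~sanitize_area), and O(~inform_voucher) is already established, so O(~sanitize_area).
The contrapositive of premise 7 (O(~seal_policy → sanitize_area)) is O(~sanitize_area → seal_policy), and O(~sanitize_area) is already established, so O(seal_policy).
From O(seal_policy) and premise 2, O(seal_policy → ~inspect_prescription), we obtain O(~inspect_prescription).
From O(~inspect_prescription) and premise 11, O(~inspect_prescription → ~convene_panel), we obtain O(~convene_panel).
With premise 10, O(~convene_panel → ~void_entry), the K-axiom yields O(~void_entry).
Premises 3, 4, 5, 8 do not contribute to this derivation.
So O(~void_entry) follows.

Yes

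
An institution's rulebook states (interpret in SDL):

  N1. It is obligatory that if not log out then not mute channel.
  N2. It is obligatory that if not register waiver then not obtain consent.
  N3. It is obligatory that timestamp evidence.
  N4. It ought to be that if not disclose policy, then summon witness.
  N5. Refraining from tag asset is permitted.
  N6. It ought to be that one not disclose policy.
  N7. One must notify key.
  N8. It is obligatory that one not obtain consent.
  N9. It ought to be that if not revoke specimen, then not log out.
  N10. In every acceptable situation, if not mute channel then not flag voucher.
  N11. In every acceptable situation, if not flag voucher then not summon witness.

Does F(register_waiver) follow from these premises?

Premise 2 is O(¬register_waiver → ¬obtain_consent); even if O(¬obtain_consent) held, inferring O(¬register_waiver) would be affirming the consequent — invalid.
No other premise forces O(¬register_waiver). An ideal world satisfying every premise can still have register_waiver true, so F(register_waiver) is not derivable.

No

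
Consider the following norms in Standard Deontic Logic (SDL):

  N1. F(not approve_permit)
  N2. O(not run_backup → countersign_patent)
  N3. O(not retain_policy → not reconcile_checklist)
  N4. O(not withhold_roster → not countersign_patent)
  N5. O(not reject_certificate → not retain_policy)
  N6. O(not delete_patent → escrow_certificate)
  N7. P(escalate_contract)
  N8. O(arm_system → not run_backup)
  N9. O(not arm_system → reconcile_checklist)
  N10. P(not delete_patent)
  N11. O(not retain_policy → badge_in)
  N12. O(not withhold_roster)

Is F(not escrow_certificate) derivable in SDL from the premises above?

No

Premise 6 is O(not delete_patent → escrow_certificate), but O(not delete_patent) is not derivable from the premises (the permission P(not delete_patent) asserts only not O(delete_patent), not O(not delete_patent)), so it does not yield O(escrow_certificate).
No other premise forces O(escrow_certificate). An ideal world satisfying every premise can still have not escrow_certificate true, so F(not escrow_certificate) is not derivable.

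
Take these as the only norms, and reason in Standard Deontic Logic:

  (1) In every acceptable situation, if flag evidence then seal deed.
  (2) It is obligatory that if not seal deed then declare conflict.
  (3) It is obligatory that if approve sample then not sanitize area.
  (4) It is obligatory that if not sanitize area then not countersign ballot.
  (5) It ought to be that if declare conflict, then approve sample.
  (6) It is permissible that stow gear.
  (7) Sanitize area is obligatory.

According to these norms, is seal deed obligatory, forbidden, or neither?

Premise 7 states O(sanitize_area) outright.
The contrapositive of premise 3 (O(approve_sample → ¬sanitize_area)) is O(sanitize_area → ¬approve_sample), and O(sanitize_area) is already established, so O(¬approve_sample).
The contrapositive of premise 5 (O(declare_conflict → approve_sample)) is O(¬approve_sample → ¬declare_conflict), and O(¬approve_sample) is already established, so O(¬declare_conflict).
Premise 2, O(¬seal_deed → declare_conflict), contraposes to O(¬declare_conflict → seal_deed); with O(¬declare_conflict) we get O(seal_deed).
Premises 1, 4, 6 do not contribute to this derivation.
Hence seal_deed is obligatory.

Obligatory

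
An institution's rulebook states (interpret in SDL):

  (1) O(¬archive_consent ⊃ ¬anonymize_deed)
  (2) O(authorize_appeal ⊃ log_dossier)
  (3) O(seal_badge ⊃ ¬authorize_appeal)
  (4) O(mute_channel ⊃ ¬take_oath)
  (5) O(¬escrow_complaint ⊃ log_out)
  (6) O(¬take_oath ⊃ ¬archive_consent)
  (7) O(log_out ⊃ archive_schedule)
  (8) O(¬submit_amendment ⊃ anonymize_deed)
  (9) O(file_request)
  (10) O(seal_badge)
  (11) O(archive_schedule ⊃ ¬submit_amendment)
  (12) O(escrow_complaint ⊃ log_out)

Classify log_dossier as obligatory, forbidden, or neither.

Neither

Premise 2 is O(authorize_appeal ⊃ log_dossier), but O(authorize_appeal) is not derivable from the premises, so it does not yield O(log_dossier).
No premise or chain of K-axiom applications forces O(log_dossier), and none forces O(¬log_dossier). So log_dossier is neither obligatory nor forbidden under these norms.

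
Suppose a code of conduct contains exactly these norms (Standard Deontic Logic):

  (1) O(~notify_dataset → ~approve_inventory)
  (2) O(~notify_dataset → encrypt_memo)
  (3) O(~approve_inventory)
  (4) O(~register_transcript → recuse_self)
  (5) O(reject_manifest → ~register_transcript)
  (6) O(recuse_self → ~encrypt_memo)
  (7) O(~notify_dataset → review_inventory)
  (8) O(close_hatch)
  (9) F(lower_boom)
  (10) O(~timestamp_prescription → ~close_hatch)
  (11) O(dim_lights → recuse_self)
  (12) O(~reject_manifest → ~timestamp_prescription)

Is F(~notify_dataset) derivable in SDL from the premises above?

Yes

From premise 8 we have O(close_hatch).
The contrapositive of premise 10 (O(~timestamp_prescription → ~close_hatch)) is O(close_hatch → timestamp_prescription), and O(close_hatch) is already established, so O(timestamp_prescription).
The contrapositive of premise 12 (O(~reject_manifest → ~timestamp_prescription)) is O(timestamp_prescription → reject_manifest), and O(timestamp_prescription) is already established, so O(reject_manifest).
Premise 5 is O(reject_manifest → ~register_transcript); since O(reject_manifest), deontic closure gives O(~register_transcript).
From O(~register_transcript) and premise 4, O(~register_transcript → recuse_self), we obtain O(recuse_self).
Premise 6 is O(recuse_self → ~encrypt_memo); since O(recuse_self), deontic closure gives O(~encrypt_memo).
Premise 2 is O(~notify_dataset → encrypt_memo); contrapositively O(~encrypt_memo → notify_dataset). Since O(~encrypt_memo) holds, K gives O(notify_dataset).
Premises 1, 3, 7, 9, 11 do not contribute to this derivation.
So O(notify_dataset) holds, i.e. F(~notify_dataset). The claim follows.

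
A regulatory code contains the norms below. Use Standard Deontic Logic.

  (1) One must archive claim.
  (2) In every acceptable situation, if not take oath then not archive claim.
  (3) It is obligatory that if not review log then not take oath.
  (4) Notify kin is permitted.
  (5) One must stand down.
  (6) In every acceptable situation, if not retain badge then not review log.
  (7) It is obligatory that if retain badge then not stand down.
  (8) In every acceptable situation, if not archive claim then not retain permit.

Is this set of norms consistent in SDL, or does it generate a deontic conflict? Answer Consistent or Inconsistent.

Inconsistent

From premise 1 we have O(archive_claim).
Premise 2, O(¬take_oath → ¬archive_claim), contraposes to O(archive_claim → take_oath); with O(archive_claim) we get O(take_oath).
Premise 3 is O(¬review_log → ¬take_oath); contrapositively O(take_oath → review_log). Since O(take_oath) holds, K gives O(review_log).
Premise 6, O(¬retain_badge → ¬review_log), contraposes to O(review_log → retain_badge); with O(review_log) we get O(retain_badge).
Applying K to premise 7 (O(retain_badge → ¬stand_down)) and O(retain_badge) yields O(¬stand_down).
Yet premise 5 states O(stand_down).
We now have both O(¬stand_down) and O(stand_down) — stand_down is simultaneously obligatory and forbidden, violating the D-axiom.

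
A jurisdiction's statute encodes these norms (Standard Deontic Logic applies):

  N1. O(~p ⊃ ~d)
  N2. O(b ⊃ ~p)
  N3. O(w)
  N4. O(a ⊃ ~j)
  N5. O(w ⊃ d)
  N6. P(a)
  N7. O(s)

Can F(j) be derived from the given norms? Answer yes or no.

No

Premise 4 is O(a ⊃ ~j), but O(a) is not derivable from the premises (the permission P(a) asserts only ~O(~a), not O(a)), so it does not yield O(~j).
No other premise forces O(~j). An ideal world satisfying every premise can still have j true, so F(j) is not derivable.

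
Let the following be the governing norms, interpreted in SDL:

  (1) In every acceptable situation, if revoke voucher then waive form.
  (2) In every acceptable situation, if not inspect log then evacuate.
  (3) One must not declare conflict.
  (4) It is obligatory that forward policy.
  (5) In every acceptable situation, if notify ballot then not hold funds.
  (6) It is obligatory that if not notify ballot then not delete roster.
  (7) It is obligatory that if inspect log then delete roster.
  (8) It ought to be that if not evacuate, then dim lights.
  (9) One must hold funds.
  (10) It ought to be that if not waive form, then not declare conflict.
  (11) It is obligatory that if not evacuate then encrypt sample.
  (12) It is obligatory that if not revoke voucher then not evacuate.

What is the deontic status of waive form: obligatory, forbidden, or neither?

From premise 9 we have O(hold_funds).
The contrapositive of premise 5 (O(notify_ballot → ¬hold_funds)) is O(hold_funds → ¬notify_ballot), and O(hold_funds) is already established, so O(¬notify_ballot).
From O(¬notify_ballot) and premise 6, O(¬notify_ballot → ¬delete_roster), we obtain O(¬delete_roster).
Premise 7 is O(inspect_log → delete_roster); contrapositively O(¬delete_roster → ¬inspect_log). Since O(¬delete_roster) holds, K gives O(¬inspect_log).
From O(¬inspect_log) and premise 2, O(¬inspect_log → evacuate), we obtain O(evacuate).
The contrapositive of premise 12 (O(¬revoke_voucher → ¬evacuate)) is O(evacuate → revoke_voucher), and O(evacuate) is already established, so O(revoke_voucher).
From O(revoke_voucher) and premise 1, O(revoke_voucher → waive_form), we obtain O(waive_form).
Premises 3, 4, 8, 10, 11 do not contribute to this derivation.
Hence waive_form is obligatory.

Obligatory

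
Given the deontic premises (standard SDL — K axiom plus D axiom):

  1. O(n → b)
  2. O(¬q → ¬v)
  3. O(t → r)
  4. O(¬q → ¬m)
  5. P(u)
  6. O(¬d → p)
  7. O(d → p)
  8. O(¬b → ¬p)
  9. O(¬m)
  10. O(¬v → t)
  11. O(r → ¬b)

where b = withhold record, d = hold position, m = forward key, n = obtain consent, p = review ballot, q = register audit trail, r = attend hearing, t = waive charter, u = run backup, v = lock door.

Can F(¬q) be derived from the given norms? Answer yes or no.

Premises 6 and 7 are O(¬d → p) and O(d → p); every ideal world satisfies ¬d or d, so in either case p holds — hence O(p).
Premise 8, O(¬b → ¬p), contraposes to O(p → b); with O(p) we get O(b).
Premise 11 is O(r → ¬b); contrapositively O(b → ¬r). Since O(b) holds, K gives O(¬r).
Premise 3, O(t → r), contraposes to O(¬r → ¬t); with O(¬r) we get O(¬t).
Premise 10, O(¬v → t), contraposes to O(¬t → v); with O(¬t) we get O(v).
The contrapositive of premise 2 (O(¬q → ¬v)) is O(v → q), and O(v) is already established, so O(q).
Premises 1, 4, 5, 9 do not contribute to this derivation.
So O(q) holds, i.e. F(¬q). The claim follows.

Yes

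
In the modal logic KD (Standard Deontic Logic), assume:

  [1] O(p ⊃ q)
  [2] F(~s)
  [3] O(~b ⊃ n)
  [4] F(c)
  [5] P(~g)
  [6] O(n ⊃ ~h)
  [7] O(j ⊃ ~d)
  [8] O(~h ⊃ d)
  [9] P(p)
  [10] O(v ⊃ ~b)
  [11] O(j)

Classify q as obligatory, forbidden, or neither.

Neither

Premise 1 is O(p ⊃ q), but O(p) is not derivable from the premises (the permission P(p) asserts only ~O(~p), not O(p)), so it does not yield O(q).
No premise or chain of K-axiom applications forces O(q), and none forces O(~q). So q is neither obligatory nor forbidden under these norms.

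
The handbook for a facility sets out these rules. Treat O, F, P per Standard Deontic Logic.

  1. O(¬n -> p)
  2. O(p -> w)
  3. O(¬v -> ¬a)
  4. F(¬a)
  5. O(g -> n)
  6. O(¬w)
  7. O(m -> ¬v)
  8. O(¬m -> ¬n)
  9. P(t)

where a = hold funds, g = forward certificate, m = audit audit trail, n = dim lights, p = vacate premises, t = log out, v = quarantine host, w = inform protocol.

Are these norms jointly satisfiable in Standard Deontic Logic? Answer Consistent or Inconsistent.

Inconsistent

Premise 6 gives O(¬w).
Premise 2 is O(p -> w); contrapositively O(¬w -> ¬p). Since O(¬w) holds, K gives O(¬p).
Premise 1 is O(¬n -> p); contrapositively O(¬p -> n). Since O(¬p) holds, K gives O(n).
Premise 8 is O(¬m -> ¬n); contrapositively O(n -> m). Since O(n) holds, K gives O(m).
Applying K to premise 7 (O(m -> ¬v)) and O(m) yields O(¬v).
With premise 3, O(¬v -> ¬a), the K-axiom yields O(¬a).
Yet premise 4 is F(¬a), i.e. O(a).
We now have both O(¬a) and O(a) — a is simultaneously obligatory and forbidden, violating the D-axiom.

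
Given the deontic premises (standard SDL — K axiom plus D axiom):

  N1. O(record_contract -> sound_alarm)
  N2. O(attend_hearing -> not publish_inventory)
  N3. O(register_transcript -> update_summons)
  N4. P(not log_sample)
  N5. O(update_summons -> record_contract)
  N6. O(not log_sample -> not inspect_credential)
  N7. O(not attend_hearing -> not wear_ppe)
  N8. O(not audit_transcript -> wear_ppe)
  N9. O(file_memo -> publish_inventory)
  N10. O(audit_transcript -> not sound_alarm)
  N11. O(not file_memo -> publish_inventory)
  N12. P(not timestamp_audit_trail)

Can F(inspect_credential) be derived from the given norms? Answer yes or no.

Premise 6 is O(not log_sample -> not inspect_credential), but O(not log_sample) is not derivable from the premises (the permission P(not log_sample) asserts only not O(log_sample), not O(not log_sample)), so it does not yield O(not inspect_credential).
No other premise forces O(not inspect_credential). An ideal world satisfying every premise can still have inspect_credential true, so F(inspect_credential) is not derivable.

No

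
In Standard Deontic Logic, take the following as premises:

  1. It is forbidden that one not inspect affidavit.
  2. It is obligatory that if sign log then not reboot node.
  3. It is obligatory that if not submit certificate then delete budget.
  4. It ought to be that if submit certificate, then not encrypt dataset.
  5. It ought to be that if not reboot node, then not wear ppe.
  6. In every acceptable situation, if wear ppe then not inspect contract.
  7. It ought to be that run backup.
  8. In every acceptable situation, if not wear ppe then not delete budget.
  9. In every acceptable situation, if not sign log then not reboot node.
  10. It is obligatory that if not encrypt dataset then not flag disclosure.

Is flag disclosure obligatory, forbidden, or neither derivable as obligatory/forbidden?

By case analysis on sign_log: premise 2 gives O(sign_log → ¬reboot_node) and premise 9 gives O(¬sign_log → ¬reboot_node), so O(¬reboot_node) either way.
With premise 5, O(¬reboot_node → ¬wear_ppe), the K-axiom yields O(¬wear_ppe).
Applying K to premise 8 (O(¬wear_ppe → ¬delete_budget)) and O(¬wear_ppe) yields O(¬delete_budget).
The contrapositive of premise 3 (O(¬submit_certificate → delete_budget)) is O(¬delete_budget → submit_certificate), and O(¬delete_budget) is already established, so O(submit_certificate).
Premise 4 is O(submit_certificate → ¬encrypt_dataset); since O(submit_certificate), deontic closure gives O(¬encrypt_dataset).
From O(¬encrypt_dataset) and premise 10, O(¬encrypt_dataset → ¬flag_disclosure), we obtain O(¬flag_disclosure).
Premises 1, 6, 7 do not contribute to this derivation.
Thus O(¬flag_disclosure), which is F(flag_disclosure): flag_disclosure is forbidden.

Forbidden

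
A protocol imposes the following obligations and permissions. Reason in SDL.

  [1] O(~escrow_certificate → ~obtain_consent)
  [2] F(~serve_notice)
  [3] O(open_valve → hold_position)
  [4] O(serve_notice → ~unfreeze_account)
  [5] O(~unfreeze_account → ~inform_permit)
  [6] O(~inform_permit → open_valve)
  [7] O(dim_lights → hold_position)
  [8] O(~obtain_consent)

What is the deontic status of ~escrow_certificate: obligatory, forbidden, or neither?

Neither

Premise 1 is O(~escrow_certificate → ~obtain_consent); even if O(~obtain_consent) held, inferring O(~escrow_certificate) would be affirming the consequent — invalid.
No premise or chain of K-axiom applications forces O(~escrow_certificate), and none forces O(escrow_certificate). So ~escrow_certificate is neither obligatory nor forbidden under these norms.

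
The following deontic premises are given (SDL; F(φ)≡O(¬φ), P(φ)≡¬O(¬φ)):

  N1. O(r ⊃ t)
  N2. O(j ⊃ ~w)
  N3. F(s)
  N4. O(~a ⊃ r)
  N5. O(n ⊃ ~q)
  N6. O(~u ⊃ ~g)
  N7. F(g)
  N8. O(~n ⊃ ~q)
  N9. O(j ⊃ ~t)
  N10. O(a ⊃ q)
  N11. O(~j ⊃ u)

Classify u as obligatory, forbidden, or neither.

Obligatory

Premises 8 and 5 cover both cases: O(~n ⊃ ~q) and O(n ⊃ ~q). Since ~n ∨ n is a tautology, O(~q) follows.
Premise 10, O(a ⊃ q), contraposes to O(~q ⊃ ~a); with O(~q) we get O(~a).
Premise 4 is O(~a ⊃ r); since O(~a), deontic closure gives O(r).
With premise 1, O(r ⊃ t), the K-axiom yields O(t).
The contrapositive of premise 9 (O(j ⊃ ~t)) is O(t ⊃ ~j), and O(t) is already established, so O(~j).
Applying K to premise 11 (O(~j ⊃ u)) and O(~j) yields O(u).
Premises 2, 3, 6, 7 do not contribute to this derivation.
Hence u is obligatory.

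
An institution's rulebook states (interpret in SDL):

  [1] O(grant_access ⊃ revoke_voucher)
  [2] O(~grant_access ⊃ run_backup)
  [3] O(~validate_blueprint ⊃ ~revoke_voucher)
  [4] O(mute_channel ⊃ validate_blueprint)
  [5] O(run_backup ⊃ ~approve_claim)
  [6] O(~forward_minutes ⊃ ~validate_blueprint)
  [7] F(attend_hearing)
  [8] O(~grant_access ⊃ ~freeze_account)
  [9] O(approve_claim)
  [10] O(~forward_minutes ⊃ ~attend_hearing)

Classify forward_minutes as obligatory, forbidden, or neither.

Obligatory

From premise 9 we have O(approve_claim).
Premise 5, O(run_backup ⊃ ~approve_claim), contraposes to O(approve_claim ⊃ ~run_backup); with O(approve_claim) we get O(~run_backup).
The contrapositive of premise 2 (O(~grant_access ⊃ run_backup)) is O(~run_backup ⊃ grant_access), and O(~run_backup) is already established, so O(grant_access).
From O(grant_access) and premise 1, O(grant_access ⊃ revoke_voucher), we obtain O(revoke_voucher).
Premise 3, O(~validate_blueprint ⊃ ~revoke_voucher), contraposes to O(revoke_voucher ⊃ validate_blueprint); with O(revoke_voucher) we get O(validate_blueprint).
Premise 6, O(~forward_minutes ⊃ ~validate_blueprint), contraposes to O(validate_blueprint ⊃ forward_minutes); with O(validate_blueprint) we get O(forward_minutes).
Premises 4, 7, 8, 10 do not contribute to this derivation.
Hence forward_minutes is obligatory.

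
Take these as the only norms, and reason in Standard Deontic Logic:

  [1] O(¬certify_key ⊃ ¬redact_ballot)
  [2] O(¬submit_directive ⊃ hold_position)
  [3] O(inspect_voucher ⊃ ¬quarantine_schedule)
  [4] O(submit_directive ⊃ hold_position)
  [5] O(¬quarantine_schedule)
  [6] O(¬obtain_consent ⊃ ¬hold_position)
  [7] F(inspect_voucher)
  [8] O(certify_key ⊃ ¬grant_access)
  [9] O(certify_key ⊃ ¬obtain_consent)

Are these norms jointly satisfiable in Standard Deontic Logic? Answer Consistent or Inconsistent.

Premise 3 is O(inspect_voucher ⊃ ¬quarantine_schedule); even if O(¬quarantine_schedule) held, inferring O(inspect_voucher) would be affirming the consequent — invalid.
So O(inspect_voucher) is not derivable, and the apparent clash with O(¬inspect_voucher) does not arise.
A world satisfying every obligation exists (e.g. certify_key=false, grant_access=false, hold_position=true, inspect_voucher=false, obtain_consent=true, quarantine_schedule=false, redact_ballot=false, submit_directive=false); no atom is both obligatory and forbidden, so the set is consistent.

Consistent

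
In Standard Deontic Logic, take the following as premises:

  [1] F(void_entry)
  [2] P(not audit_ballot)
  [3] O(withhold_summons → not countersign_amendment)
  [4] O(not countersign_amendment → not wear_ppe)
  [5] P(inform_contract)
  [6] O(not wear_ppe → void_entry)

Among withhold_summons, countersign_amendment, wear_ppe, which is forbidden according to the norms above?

Premise 1, F(void_entry), is equivalent to O(not void_entry).
The contrapositive of premise 6 (O(not wear_ppe → void_entry)) is O(not void_entry → wear_ppe), and O(not void_entry) is already established, so O(wear_ppe).
Premise 4, O(not countersign_amendment → not wear_ppe), contraposes to O(wear_ppe → countersign_amendment); with O(wear_ppe) we get O(countersign_amendment).
Premise 3, O(withhold_summons → not countersign_amendment), contraposes to O(countersign_amendment → not withhold_summons); with O(countersign_amendment) we get O(not withhold_summons).
So O(not withhold_summons) holds, i.e. withhold_summons is forbidden. None of the other listed options is forbidden under the premises.

withhold_summons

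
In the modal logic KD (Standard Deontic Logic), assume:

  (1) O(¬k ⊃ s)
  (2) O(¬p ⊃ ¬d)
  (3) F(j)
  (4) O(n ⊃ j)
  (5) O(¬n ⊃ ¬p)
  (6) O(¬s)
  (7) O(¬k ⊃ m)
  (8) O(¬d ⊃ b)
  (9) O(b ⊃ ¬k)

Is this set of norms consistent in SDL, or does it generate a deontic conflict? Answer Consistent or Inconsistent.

Inconsistent

From premise 6 we have O(¬s).
Premise 1 is O(¬k ⊃ s); contrapositively O(¬s ⊃ k). Since O(¬s) holds, K gives O(k).
Premise 9, O(b ⊃ ¬k), contraposes to O(k ⊃ ¬b); with O(k) we get O(¬b).
The contrapositive of premise 8 (O(¬d ⊃ b)) is O(¬b ⊃ d), and O(¬b) is already established, so O(d).
Premise 2 is O(¬p ⊃ ¬d); contrapositively O(d ⊃ p). Since O(d) holds, K gives O(p).
Premise 5 is O(¬n ⊃ ¬p); contrapositively O(p ⊃ n). Since O(p) holds, K gives O(n).
Premise 4 is O(n ⊃ j); since O(n), deontic closure gives O(j).
However, F(j) at premise 3 amounts to O(¬j).
We now have both O(j) and O(¬j) — j is simultaneously obligatory and forbidden, violating the D-axiom.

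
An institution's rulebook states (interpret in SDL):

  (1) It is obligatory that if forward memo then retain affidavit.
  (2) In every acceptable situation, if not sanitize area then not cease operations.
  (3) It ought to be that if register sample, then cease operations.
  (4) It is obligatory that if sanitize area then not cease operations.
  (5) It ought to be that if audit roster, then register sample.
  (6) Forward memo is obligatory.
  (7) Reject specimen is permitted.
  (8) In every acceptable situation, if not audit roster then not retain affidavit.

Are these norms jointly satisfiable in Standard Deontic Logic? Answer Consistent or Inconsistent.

Inconsistent

Premises 2 and 4 are O(¬sanitize_area → ¬cease_operations) and O(sanitize_area → ¬cease_operations); every ideal world satisfies ¬sanitize_area or sanitize_area, so in either case ¬cease_operations holds — hence O(¬cease_operations).
Premise 3 is O(register_sample → cease_operations); contrapositively O(¬cease_operations → ¬register_sample). Since O(¬cease_operations) holds, K gives O(¬register_sample).
Premise 5 is O(audit_roster → register_sample); contrapositively O(¬register_sample → ¬audit_roster). Since O(¬register_sample) holds, K gives O(¬audit_roster).
From O(¬audit_roster) and premise 8, O(¬audit_roster → ¬retain_affidavit), we obtain O(¬retain_affidavit).
The contrapositive of premise 1 (O(forward_memo → retain_affidavit)) is O(¬retain_affidavit → ¬forward_memo), and O(¬retain_affidavit) is already established, so O(¬forward_memo).
Yet premise 6 states O(forward_memo).
We now have both O(¬forward_memo) and O(forward_memo) — forward_memo is simultaneously obligatory and forbidden, violating the D-axiom.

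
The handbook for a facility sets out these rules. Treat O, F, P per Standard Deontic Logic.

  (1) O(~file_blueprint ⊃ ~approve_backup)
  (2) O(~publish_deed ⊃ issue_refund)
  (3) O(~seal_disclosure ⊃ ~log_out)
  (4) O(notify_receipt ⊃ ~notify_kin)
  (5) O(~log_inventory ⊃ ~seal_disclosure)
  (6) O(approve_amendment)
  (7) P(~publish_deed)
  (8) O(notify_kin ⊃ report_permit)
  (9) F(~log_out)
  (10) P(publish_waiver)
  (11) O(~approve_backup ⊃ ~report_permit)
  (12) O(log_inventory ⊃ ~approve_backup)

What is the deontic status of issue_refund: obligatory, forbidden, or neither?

Premise 2 is O(~publish_deed ⊃ issue_refund), but O(~publish_deed) is not derivable from the premises (the permission P(~publish_deed) asserts only ~O(publish_deed), not O(~publish_deed)), so it does not yield O(issue_refund).
No premise or chain of K-axiom applications forces O(issue_refund), and none forces O(~issue_refund). So issue_refund is neither obligatory nor forbidden under these norms.

Neither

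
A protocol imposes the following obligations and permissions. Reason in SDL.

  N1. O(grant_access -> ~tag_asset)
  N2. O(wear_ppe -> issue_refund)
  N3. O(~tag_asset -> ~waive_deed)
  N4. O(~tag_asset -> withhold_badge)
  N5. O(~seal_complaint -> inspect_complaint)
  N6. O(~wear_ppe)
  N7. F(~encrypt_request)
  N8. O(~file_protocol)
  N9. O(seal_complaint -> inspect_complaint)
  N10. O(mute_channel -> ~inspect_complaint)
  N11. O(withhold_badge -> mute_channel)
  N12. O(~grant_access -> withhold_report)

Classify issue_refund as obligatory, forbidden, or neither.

Neither

Premise 2 is O(wear_ppe -> issue_refund), but O(wear_ppe) is not derivable from the premises, so it does not yield O(issue_refund).
No premise or chain of K-axiom applications forces O(issue_refund), and none forces O(~issue_refund). So issue_refund is neither obligatory nor forbidden under these norms.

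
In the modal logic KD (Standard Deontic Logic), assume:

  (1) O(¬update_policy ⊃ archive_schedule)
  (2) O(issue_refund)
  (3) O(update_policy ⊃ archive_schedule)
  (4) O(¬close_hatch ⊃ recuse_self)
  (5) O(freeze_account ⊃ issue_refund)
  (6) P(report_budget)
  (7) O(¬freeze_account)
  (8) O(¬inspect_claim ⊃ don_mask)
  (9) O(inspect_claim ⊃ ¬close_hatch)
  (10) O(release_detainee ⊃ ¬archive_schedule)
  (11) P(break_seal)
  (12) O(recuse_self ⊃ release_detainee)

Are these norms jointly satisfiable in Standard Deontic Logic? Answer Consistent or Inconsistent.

Consistent

Premise 5 is O(freeze_account ⊃ issue_refund); even if O(issue_refund) held, inferring O(freeze_account) would be affirming the consequent — invalid.
So O(freeze_account) is not derivable, and the apparent clash with O(¬freeze_account) does not arise.
A world satisfying every obligation exists (e.g. archive_schedule=true, break_seal=false, close_hatch=true, don_mask=true, freeze_account=false, inspect_claim=false, issue_refund=true, recuse_self=false, release_detainee=false, report_budget=false, update_policy=false); no atom is both obligatory and forbidden, so the set is consistent.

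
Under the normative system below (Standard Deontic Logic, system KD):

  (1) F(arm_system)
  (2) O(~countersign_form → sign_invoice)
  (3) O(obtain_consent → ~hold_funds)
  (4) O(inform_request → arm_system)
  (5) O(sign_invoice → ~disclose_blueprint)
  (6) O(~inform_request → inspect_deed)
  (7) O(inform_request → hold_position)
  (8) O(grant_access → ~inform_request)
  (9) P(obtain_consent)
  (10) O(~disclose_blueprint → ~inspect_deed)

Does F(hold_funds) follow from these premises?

Premise 3 is O(obtain_consent → ~hold_funds), but O(obtain_consent) is not derivable from the premises (the permission P(obtain_consent) asserts only ~O(~obtain_consent), not O(obtain_consent)), so it does not yield O(~hold_funds).
No other premise forces O(~hold_funds). An ideal world satisfying every premise can still have hold_funds true, so F(hold_funds) is not derivable.

No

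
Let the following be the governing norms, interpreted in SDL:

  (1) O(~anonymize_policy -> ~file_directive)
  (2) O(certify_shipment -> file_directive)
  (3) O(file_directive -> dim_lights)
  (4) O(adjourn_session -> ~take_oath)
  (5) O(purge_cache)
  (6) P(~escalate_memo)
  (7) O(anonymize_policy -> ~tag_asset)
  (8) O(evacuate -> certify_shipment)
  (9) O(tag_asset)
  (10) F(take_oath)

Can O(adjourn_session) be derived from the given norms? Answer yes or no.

No

Premise 4 is O(adjourn_session -> ~take_oath); even if O(~take_oath) held, inferring O(adjourn_session) would be affirming the consequent — invalid.
No other premise forces O(adjourn_session). An ideal world satisfying every premise can still have adjourn_session false, so O(adjourn_session) is not derivable.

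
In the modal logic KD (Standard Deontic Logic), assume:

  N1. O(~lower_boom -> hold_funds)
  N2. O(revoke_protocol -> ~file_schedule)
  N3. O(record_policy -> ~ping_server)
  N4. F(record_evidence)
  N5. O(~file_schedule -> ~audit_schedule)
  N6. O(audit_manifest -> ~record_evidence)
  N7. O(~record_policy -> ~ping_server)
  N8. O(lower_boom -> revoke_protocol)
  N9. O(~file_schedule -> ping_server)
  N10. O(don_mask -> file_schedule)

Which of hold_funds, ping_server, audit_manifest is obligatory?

Premises 7 and 3 are O(~record_policy -> ~ping_server) and O(record_policy -> ~ping_server); every ideal world satisfies ~record_policy or record_policy, so in either case ~ping_server holds — hence O(~ping_server).
Premise 9, O(~file_schedule -> ping_server), contraposes to O(~ping_server -> file_schedule); with O(~ping_server) we get O(file_schedule).
The contrapositive of premise 2 (O(revoke_protocol -> ~file_schedule)) is O(file_schedule -> ~revoke_protocol), and O(file_schedule) is already established, so O(~revoke_protocol).
Premise 8, O(lower_boom -> revoke_protocol), contraposes to O(~revoke_protocol -> ~lower_boom); with O(~revoke_protocol) we get O(~lower_boom).
From O(~lower_boom) and premise 1, O(~lower_boom -> hold_funds), we obtain O(hold_funds).
So O(hold_funds) holds — hold_funds is obligatory. None of the other listed options is made obligatory by any chain of premises.

hold_funds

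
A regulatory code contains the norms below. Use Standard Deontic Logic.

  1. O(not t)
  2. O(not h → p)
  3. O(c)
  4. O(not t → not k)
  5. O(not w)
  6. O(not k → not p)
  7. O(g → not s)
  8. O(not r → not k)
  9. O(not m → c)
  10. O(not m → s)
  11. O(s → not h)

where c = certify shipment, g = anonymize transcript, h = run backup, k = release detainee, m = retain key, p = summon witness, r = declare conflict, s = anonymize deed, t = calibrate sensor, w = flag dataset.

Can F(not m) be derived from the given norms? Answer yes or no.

From premise 1 we have O(not t).
Premise 4 is O(not t → not k); since O(not t), deontic closure gives O(not k).
With premise 6, O(not k → not p), the K-axiom yields O(not p).
The contrapositive of premise 2 (O(not h → p)) is O(not p → h), and O(not p) is already established, so O(h).
Premise 11 is O(s → not h); contrapositively O(h → not s). Since O(h) holds, K gives O(not s).
The contrapositive of premise 10 (O(not m → s)) is O(not s → m), and O(not s) is already established, so O(m).
Premises 3, 5, 7, 8, 9 do not contribute to this derivation.
So O(m) holds, i.e. F(not m). The claim follows.

Yes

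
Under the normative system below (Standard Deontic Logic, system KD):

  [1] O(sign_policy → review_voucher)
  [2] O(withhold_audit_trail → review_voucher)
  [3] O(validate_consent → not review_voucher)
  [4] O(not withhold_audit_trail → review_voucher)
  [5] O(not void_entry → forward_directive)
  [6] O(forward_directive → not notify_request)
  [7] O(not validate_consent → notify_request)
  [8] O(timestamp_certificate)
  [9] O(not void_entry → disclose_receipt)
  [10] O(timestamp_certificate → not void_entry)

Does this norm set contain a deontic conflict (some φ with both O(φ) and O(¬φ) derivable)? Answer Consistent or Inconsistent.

Premises 4 and 2 cover both cases: O(not withhold_audit_trail → review_voucher) and O(withhold_audit_trail → review_voucher). Since not withhold_audit_trail ∨ withhold_audit_trail is a tautology, O(review_voucher) follows.
Premise 3, O(validate_consent → not review_voucher), contraposes to O(review_voucher → not validate_consent); with O(review_voucher) we get O(not validate_consent).
From O(not validate_consent) and premise 7, O(not validate_consent → notify_request), we obtain O(notify_request).
Premise 6 is O(forward_directive → not notify_request); contrapositively O(notify_request → not forward_directive). Since O(notify_request) holds, K gives O(not forward_directive).
Premise 5, O(not void_entry → forward_directive), contraposes to O(not forward_directive → void_entry); with O(not forward_directive) we get O(void_entry).
The contrapositive of premise 10 (O(timestamp_certificate → not void_entry)) is O(void_entry → not timestamp_certificate), and O(void_entry) is already established, so O(not timestamp_certificate).
Yet premise 8 states O(timestamp_certificate).
We now have both O(not timestamp_certificate) and O(timestamp_certificate) — timestamp_certificate is simultaneously obligatory and forbidden, violating the D-axiom.

Inconsistent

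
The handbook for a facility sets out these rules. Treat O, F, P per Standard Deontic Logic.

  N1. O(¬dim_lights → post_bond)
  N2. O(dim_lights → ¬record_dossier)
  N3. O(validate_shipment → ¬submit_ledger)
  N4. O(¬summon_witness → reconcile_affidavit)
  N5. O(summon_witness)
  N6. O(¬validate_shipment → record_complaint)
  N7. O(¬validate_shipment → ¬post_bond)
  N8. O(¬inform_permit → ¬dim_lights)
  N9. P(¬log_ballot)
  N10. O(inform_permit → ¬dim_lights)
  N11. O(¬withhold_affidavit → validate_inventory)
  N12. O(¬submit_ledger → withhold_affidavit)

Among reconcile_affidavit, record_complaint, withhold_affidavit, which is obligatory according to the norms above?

Premises 10 and 8 cover both cases: O(inform_permit → ¬dim_lights) and O(¬inform_permit → ¬dim_lights). Since inform_permit ∨ ¬inform_permit is a tautology, O(¬dim_lights) follows.
Applying K to premise 1 (O(¬dim_lights → post_bond)) and O(¬dim_lights) yields O(post_bond).
Premise 7, O(¬validate_shipment → ¬post_bond), contraposes to O(post_bond → validate_shipment); with O(post_bond) we get O(validate_shipment).
With premise 3, O(validate_shipment → ¬submit_ledger), the K-axiom yields O(¬submit_ledger).
Premise 12 is O(¬submit_ledger → withhold_affidavit); since O(¬submit_ledger), deontic closure gives O(withhold_affidavit).
So O(withhold_affidavit) holds — withhold_affidavit is obligatory. None of the other listed options is made obligatory by any chain of premises.

withhold_affidavit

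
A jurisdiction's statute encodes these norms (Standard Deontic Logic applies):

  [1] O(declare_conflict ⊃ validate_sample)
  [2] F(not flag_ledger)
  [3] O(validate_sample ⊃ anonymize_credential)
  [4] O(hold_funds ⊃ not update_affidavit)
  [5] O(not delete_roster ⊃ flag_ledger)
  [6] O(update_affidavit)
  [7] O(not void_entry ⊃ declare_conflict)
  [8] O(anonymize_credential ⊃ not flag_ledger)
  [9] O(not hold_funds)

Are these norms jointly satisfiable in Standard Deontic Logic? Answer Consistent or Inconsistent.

Premise 4 is O(hold_funds ⊃ not update_affidavit), but O(hold_funds) is not derivable from the premises, so it does not yield O(not update_affidavit).
So O(not update_affidavit) is not derivable, and the apparent clash with O(update_affidavit) does not arise.
A world satisfying every obligation exists (e.g. anonymize_credential=false, declare_conflict=false, delete_roster=false, flag_ledger=true, hold_funds=false, update_affidavit=true, validate_sample=false, void_entry=true); no atom is both obligatory and forbidden, so the set is consistent.

Consistent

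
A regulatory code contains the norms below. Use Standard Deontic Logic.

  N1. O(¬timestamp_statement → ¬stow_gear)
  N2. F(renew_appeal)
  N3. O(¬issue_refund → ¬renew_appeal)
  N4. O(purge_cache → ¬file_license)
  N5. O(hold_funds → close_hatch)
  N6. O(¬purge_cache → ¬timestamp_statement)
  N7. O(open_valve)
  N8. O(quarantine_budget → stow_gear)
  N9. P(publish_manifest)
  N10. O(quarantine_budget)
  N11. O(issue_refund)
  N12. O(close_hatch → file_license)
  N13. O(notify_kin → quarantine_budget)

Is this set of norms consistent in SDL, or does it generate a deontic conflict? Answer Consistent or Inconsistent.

Consistent

Premise 3 is O(¬issue_refund → ¬renew_appeal); even if O(¬renew_appeal) held, inferring O(¬issue_refund) would be affirming the consequent — invalid.
So O(¬issue_refund) is not derivable, and the apparent clash with O(issue_refund) does not arise.
A world satisfying every obligation exists (e.g. close_hatch=false, file_license=false, hold_funds=false, issue_refund=true, notify_kin=false, open_valve=true, publish_manifest=false, purge_cache=true, quarantine_budget=true, renew_appeal=false, stow_gear=true, timestamp_statement=true); no atom is both obligatory and forbidden, so the set is consistent.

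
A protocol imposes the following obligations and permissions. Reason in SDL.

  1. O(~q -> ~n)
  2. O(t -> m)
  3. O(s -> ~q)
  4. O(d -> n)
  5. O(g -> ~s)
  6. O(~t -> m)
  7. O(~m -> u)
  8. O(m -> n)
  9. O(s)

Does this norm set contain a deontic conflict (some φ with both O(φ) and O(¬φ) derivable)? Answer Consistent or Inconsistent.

Premises 6 and 2 are O(~t -> m) and O(t -> m); every ideal world satisfies ~t or t, so in either case m holds — hence O(m).
With premise 8, O(m -> n), the K-axiom yields O(n).
The contrapositive of premise 1 (O(~q -> ~n)) is O(n -> q), and O(n) is already established, so O(q).
The contrapositive of premise 3 (O(s -> ~q)) is O(q -> ~s), and O(q) is already established, so O(~s).
Yet premise 9 states O(s).
We now have both O(~s) and O(s) — s is simultaneously obligatory and forbidden, violating the D-axiom.

Inconsistent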